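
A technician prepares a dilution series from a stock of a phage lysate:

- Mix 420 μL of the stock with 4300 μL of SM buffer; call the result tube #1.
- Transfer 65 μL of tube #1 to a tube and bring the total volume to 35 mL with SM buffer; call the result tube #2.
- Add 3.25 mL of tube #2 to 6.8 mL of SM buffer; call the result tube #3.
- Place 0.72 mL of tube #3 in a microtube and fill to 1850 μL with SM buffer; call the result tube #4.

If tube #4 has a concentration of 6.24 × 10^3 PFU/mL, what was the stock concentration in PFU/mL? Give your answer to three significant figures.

Step 1: 420 μL + 4300 μL = 4720 μL total → factor 4720/420 = 11.238
Step 2: 65 μL brought to 35 mL → factor 35000/65 = 538.46
Step 3: 3.25 mL + 6.8 mL = 10.05 mL total → factor 10.05/3.25 = 3.0923
Step 4: 0.72 mL brought to 1850 μL → factor 1.85/0.72 = 2.5694
Overall dilution factor = 11.238 × 538.46 × 3.0923 × 2.5694 = 48081
Stock = 6.24 × 10^3 PFU/mL × 48081 = 3.00 × 10^8 PFU/mL

3.00 × 10^8 PFU/mL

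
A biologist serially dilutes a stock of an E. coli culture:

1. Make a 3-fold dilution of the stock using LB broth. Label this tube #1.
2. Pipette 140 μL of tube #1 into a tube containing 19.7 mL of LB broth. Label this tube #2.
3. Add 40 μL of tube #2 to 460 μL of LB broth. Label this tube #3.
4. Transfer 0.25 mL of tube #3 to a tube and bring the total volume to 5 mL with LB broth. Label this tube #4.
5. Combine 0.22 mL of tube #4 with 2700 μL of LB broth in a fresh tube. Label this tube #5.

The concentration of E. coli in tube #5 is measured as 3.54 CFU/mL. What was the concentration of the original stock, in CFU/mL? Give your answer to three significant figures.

4.99 × 10^6 CFU/mL

Step 1: 3-fold → factor 3
Step 2: 140 μL + 19.7 mL = 19840 μL total → factor 19840/140 = 141.71
Step 3: 40 μL + 460 μL = 500 μL total → factor 500/40 = 12.5
Step 4: 0.25 mL brought to 5 mL → factor 5/0.25 = 20
Step 5: 0.22 mL + 2700 μL = 2.92 mL total → factor 2.92/0.22 = 13.273
Overall dilution factor = 3 × 141.71 × 12.5 × 20 × 13.273 = 1.4107 × 10^6
Stock = 3.54 CFU/mL × 1.4107 × 10^6 = 4.99 × 10^6 CFU/mL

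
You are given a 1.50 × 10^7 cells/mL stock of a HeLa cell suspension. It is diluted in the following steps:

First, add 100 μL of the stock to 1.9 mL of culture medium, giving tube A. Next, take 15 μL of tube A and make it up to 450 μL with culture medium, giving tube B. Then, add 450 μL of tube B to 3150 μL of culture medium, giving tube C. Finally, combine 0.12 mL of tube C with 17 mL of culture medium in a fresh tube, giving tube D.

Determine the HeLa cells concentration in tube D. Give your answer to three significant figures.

Step 1: 100 μL + 1.9 mL = 2000 μL total → factor 2000/100 = 20
Step 2: 15 μL brought to 450 μL → factor 450/15 = 30
Step 3: 450 μL + 3150 μL = 3600 μL total → factor 3600/450 = 8
Step 4: 0.12 mL + 17 mL = 17.12 mL total → factor 17.12/0.12 = 142.67
Overall dilution factor = 20 × 30 × 8 × 142.67 = 6.848 × 10^5
Final = 1.50 × 10^7 cells/mL / 6.848 × 10^5 = 21.9 cells/mL

21.9 cells/mL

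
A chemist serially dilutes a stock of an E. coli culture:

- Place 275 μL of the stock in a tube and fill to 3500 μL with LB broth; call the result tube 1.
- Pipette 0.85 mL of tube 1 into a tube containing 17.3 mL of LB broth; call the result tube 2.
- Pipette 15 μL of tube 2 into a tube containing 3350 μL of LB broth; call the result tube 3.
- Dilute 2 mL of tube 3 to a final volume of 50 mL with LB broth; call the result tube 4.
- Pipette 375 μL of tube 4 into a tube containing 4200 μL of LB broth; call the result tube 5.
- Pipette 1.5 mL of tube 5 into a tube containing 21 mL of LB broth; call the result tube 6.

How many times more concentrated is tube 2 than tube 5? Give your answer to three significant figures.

Step 1: 275 μL brought to 3500 μL → factor 3500/275 = 12.727
Step 2: 0.85 mL + 17.3 mL = 18.15 mL total → factor 18.15/0.85 = 21.353
Step 3: 15 μL + 3350 μL = 3365 μL total → factor 3365/15 = 224.33
Step 4: 2 mL brought to 50 mL → factor 50/2 = 25
Step 5: 375 μL + 4200 μL = 4575 μL total → factor 4575/375 = 12.2
Dilution factor to tube 2 = 271.76; to tube 5 = 1.8595 × 10^7
[tube 2]/[tube 5] = (factor to tube 5)/(factor to tube 2) = 1.8595 × 10^7/271.76 = 6.84 × 10^4

6.84 × 10^4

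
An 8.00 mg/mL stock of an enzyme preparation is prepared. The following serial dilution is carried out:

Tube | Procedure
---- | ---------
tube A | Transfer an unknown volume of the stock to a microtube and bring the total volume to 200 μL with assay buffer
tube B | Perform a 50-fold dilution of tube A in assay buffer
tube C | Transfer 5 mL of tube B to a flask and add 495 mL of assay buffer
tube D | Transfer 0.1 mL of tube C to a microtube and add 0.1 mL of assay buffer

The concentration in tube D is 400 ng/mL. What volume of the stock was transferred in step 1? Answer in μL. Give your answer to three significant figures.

100 μL

Step 1: v brought to 200 μL → factor = 200 μL/v
Step 2: 50-fold → factor 50
Step 3: 5 mL + 495 mL = 500 mL total → factor 500/5 = 100
Step 4: 0.1 mL + 0.1 mL = 0.2 mL total → factor 0.2/0.1 = 2
Product of known-step factors = 10000
Overall factor = 8.00 mg/mL / (400 ng/mL) = 20000
Step-1 factor = 20000 / 10000 = 2
v = 200 μL / 2 = 100 μL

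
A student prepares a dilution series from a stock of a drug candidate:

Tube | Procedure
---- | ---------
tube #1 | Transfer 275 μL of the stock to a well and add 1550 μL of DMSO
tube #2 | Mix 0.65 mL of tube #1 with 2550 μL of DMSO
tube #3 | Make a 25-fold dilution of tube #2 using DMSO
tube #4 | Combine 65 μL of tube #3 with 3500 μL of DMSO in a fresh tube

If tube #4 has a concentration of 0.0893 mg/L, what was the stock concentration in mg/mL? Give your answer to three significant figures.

Step 1: 275 μL + 1550 μL = 1825 μL total → factor 1825/275 = 6.6364
Step 2: 0.65 mL + 2550 μL = 3.2 mL total → factor 3.2/0.65 = 4.9231
Step 3: 25-fold → factor 25
Step 4: 65 μL + 3500 μL = 3565 μL total → factor 3565/65 = 54.846
Overall dilution factor = 6.6364 × 4.9231 × 25 × 54.846 = 44797
Stock = 0.0893 mg/L × 44797 = 4000 mg/L = 4.00 mg/mL

4.00 mg/mL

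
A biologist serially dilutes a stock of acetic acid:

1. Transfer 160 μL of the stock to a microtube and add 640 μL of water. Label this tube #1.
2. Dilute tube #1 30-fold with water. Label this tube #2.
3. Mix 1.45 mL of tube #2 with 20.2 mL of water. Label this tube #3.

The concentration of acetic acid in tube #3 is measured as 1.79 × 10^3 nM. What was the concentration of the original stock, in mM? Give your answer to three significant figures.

Step 1: 160 μL + 640 μL = 800 μL total → factor 800/160 = 5
Step 2: 30-fold → factor 30
Step 3: 1.45 mL + 20.2 mL = 21.65 mL total → factor 21.65/1.45 = 14.931
Overall dilution factor = 5 × 30 × 14.931 = 2239.7
Stock = 1.79 × 10^3 nM × 2239.7 = 4.009 × 10^6 nM = 4.01 mM

4.01 mM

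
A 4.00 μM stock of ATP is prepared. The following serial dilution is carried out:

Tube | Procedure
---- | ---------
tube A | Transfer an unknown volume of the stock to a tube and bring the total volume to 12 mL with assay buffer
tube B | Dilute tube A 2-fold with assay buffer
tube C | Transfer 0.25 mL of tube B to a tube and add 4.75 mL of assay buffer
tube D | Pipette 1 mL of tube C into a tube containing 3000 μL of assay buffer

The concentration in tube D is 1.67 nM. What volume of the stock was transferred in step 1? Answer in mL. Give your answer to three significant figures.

0.802 mL

Step 1: v brought to 12 mL → factor = 12 mL/v
Step 2: 2-fold → factor 2
Step 3: 0.25 mL + 4.75 mL = 5 mL total → factor 5/0.25 = 20
Step 4: 1 mL + 3000 μL = 4 mL total → factor 4/1 = 4
Product of known-step factors = 160
Overall factor = 4.00 μM / (1.67 nM) = 2395.2
Step-1 factor = 2395.2 / 160 = 14.97
v = 12 mL / 14.97 = 0.802 mL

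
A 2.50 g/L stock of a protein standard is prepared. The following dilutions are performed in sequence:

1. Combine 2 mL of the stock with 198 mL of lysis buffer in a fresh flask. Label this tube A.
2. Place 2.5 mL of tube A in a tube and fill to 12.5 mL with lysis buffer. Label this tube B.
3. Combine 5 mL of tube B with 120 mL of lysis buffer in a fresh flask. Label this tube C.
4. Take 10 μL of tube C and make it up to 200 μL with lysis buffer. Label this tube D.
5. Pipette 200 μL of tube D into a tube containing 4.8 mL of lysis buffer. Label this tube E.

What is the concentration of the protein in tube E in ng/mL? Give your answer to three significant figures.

0.400 ng/mL

Step 1: 2 mL + 198 mL = 200 mL total → factor 200/2 = 100
Step 2: 2.5 mL brought to 12.5 mL → factor 12.5/2.5 = 5
Step 3: 5 mL + 120 mL = 125 mL total → factor 125/5 = 25
Step 4: 10 μL brought to 200 μL → factor 200/10 = 20
Step 5: 200 μL + 4.8 mL = 5000 μL total → factor 5000/200 = 25
Overall dilution factor = 100 × 5 × 25 × 20 × 25 = 6.25 × 10^6
Final = 2.50 g/L / 6.25 × 10^6 = 4.000 × 10^-7 g/L = 0.400 ng/mL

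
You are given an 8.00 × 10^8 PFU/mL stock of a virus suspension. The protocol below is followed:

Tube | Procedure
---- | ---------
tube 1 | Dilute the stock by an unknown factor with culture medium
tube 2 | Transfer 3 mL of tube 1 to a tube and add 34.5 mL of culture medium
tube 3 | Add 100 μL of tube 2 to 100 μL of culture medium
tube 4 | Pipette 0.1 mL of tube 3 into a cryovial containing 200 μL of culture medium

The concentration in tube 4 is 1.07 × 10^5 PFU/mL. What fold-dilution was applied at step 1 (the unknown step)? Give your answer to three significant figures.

Step 1: unknown factor x
Step 2: 3 mL + 34.5 mL = 37.5 mL total → factor 37.5/3 = 12.5
Step 3: 100 μL + 100 μL = 200 μL total → factor 200/100 = 2
Step 4: 0.1 mL + 200 μL = 0.3 mL total → factor 0.3/0.1 = 3
Product of known-step factors = 75
Overall factor = 8.00 × 10^8 PFU/mL / (1.07 × 10^5 PFU/mL) = 7476.6
x = 7476.6 / 75 = 99.7

99.7-fold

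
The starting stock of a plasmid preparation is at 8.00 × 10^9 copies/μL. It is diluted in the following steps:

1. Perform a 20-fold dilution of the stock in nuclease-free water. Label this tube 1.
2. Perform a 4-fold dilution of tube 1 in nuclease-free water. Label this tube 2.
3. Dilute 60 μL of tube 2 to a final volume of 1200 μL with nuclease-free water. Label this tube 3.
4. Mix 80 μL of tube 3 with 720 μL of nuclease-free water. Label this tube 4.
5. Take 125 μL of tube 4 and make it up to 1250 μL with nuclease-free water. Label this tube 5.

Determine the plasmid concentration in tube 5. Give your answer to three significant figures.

5.00 × 10^4 copies/μL

Step 1: 20-fold → factor 20
Step 2: 4-fold → factor 4
Step 3: 60 μL brought to 1200 μL → factor 1200/60 = 20
Step 4: 80 μL + 720 μL = 800 μL total → factor 800/80 = 10
Step 5: 125 μL brought to 1250 μL → factor 1250/125 = 10
Overall dilution factor = 20 × 4 × 20 × 10 × 10 = 1.6 × 10^5
Final = 8.00 × 10^9 copies/μL / 1.6 × 10^5 = 5.00 × 10^4 copies/μL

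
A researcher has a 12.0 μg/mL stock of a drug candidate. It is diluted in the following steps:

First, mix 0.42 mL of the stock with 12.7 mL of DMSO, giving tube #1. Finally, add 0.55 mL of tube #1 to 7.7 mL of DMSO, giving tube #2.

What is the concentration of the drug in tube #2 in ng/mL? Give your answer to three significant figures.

25.6 ng/mL

Step 1: 0.42 mL + 12.7 mL = 13.12 mL total → factor 13.12/0.42 = 31.238
Step 2: 0.55 mL + 7.7 mL = 8.25 mL total → factor 8.25/0.55 = 15
Overall dilution factor = 31.238 × 15 = 468.57
Final = 12.0 μg/mL / 468.57 = 0.02561 μg/mL = 25.6 ng/mL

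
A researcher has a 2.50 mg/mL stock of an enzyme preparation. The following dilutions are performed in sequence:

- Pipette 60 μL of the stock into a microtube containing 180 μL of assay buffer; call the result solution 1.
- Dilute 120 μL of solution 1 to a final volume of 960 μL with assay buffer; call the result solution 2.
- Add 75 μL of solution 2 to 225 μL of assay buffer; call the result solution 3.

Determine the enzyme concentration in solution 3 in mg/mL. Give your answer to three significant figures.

0.0195 mg/mL

Step 1: 60 μL + 180 μL = 240 μL total → factor 240/60 = 4
Step 2: 120 μL brought to 960 μL → factor 960/120 = 8
Step 3: 75 μL + 225 μL = 300 μL total → factor 300/75 = 4
Overall dilution factor = 4 × 8 × 4 = 128
Final = 2.50 mg/mL / 128 = 0.0195 mg/mL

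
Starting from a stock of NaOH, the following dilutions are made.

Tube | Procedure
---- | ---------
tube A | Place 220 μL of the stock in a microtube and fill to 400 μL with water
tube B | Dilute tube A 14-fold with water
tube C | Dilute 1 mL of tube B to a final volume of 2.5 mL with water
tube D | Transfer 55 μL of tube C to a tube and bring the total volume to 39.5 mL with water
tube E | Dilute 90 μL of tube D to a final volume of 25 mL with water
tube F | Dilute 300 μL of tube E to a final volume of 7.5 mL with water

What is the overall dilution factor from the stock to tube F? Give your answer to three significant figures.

Step 1: 220 μL brought to 400 μL → factor 400/220 = 1.8182
Step 2: 14-fold → factor 14
Step 3: 1 mL brought to 2.5 mL → factor 2.5/1 = 2.5
Step 4: 55 μL brought to 39.5 mL → factor 39500/55 = 718.18
Step 5: 90 μL brought to 25 mL → factor 25000/90 = 277.78
Step 6: 300 μL brought to 7.5 mL → factor 7500/300 = 25
Overall dilution factor = 1.8182 × 14 × 2.5 × 718.18 × 277.78 × 25 = 3.1738 × 10^8

3.17 × 10^8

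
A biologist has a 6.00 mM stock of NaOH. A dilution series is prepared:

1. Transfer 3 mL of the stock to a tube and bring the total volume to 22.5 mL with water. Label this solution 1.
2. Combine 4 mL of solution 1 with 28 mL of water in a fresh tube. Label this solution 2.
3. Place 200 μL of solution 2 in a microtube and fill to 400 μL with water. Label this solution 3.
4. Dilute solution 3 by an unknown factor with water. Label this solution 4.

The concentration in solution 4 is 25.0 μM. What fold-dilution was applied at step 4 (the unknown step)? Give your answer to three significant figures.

2.00-fold

Step 1: 3 mL brought to 22.5 mL → factor 22.5/3 = 7.5
Step 2: 4 mL + 28 mL = 32 mL total → factor 32/4 = 8
Step 3: 200 μL brought to 400 μL → factor 400/200 = 2
Step 4: unknown factor x
Product of known-step factors = 120
Overall factor = 6.00 mM / (25.0 μM) = 240
x = 240 / 120 = 2.00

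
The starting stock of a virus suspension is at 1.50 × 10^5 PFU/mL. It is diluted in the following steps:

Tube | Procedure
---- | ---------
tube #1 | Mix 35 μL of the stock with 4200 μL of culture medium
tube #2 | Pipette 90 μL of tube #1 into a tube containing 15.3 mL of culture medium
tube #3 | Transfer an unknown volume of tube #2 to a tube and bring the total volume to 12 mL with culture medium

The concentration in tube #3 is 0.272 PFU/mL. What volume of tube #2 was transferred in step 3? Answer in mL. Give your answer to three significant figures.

0.450 mL

Step 1: 35 μL + 4200 μL = 4235 μL total → factor 4235/35 = 121
Step 2: 90 μL + 15.3 mL = 15390 μL total → factor 15390/90 = 171
Step 3: v brought to 12 mL → factor = 12 mL/v
Product of known-step factors = 20691
Overall factor = 1.50 × 10^5 PFU/mL / (0.272 PFU/mL) = 5.5147 × 10^5
Step-3 factor = 5.5147 × 10^5 / 20691 = 26.653
v = 12 mL / 26.653 = 0.450 mL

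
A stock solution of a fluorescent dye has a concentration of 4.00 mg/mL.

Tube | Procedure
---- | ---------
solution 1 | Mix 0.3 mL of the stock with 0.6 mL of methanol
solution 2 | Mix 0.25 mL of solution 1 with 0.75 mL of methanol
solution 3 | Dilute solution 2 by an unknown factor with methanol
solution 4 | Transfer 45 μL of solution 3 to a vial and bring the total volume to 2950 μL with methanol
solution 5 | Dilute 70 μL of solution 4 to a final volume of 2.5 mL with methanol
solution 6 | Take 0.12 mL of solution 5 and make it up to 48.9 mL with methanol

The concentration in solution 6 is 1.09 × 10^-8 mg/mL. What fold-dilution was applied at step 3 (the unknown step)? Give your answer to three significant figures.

32.1-fold

Step 1: 0.3 mL + 0.6 mL = 0.9 mL total → factor 0.9/0.3 = 3
Step 2: 0.25 mL + 0.75 mL = 1 mL total → factor 1/0.25 = 4
Step 3: unknown factor x
Step 4: 45 μL brought to 2950 μL → factor 2950/45 = 65.556
Step 5: 70 μL brought to 2.5 mL → factor 2500/70 = 35.714
Step 6: 0.12 mL brought to 48.9 mL → factor 48.9/0.12 = 407.5
Product of known-step factors = 1.1449 × 10^7
Overall factor = 4.00 mg/mL / (1.09 × 10^-8 mg/mL) = 3.6697 × 10^8
x = 3.6697 × 10^8 / 1.1449 × 10^7 = 32.1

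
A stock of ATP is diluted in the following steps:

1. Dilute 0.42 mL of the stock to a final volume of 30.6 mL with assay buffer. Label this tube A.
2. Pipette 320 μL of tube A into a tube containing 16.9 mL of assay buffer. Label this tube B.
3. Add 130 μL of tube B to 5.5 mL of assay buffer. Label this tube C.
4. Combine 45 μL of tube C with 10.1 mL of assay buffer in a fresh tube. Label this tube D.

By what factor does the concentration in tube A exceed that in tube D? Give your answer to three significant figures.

5.25 × 10^5

Step 1: 0.42 mL brought to 30.6 mL → factor 30.6/0.42 = 72.857
Step 2: 320 μL + 16.9 mL = 17220 μL total → factor 17220/320 = 53.812
Step 3: 130 μL + 5.5 mL = 5630 μL total → factor 5630/130 = 43.308
Step 4: 45 μL + 10.1 mL = 10145 μL total → factor 10145/45 = 225.44
Dilution factor to tube A = 72.857; to tube D = 3.8279 × 10^7
[tube A]/[tube D] = (factor to tube D)/(factor to tube A) = 3.8279 × 10^7/72.857 = 5.25 × 10^5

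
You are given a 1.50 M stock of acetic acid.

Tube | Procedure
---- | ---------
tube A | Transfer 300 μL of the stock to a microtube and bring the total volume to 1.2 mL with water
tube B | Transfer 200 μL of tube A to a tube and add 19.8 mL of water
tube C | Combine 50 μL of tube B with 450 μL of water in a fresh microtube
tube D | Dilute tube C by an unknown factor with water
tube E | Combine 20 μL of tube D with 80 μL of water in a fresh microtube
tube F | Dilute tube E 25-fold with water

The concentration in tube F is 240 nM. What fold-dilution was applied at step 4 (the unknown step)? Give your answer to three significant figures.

Step 1: 300 μL brought to 1.2 mL → factor 1200/300 = 4
Step 2: 200 μL + 19.8 mL = 20000 μL total → factor 20000/200 = 100
Step 3: 50 μL + 450 μL = 500 μL total → factor 500/50 = 10
Step 4: unknown factor x
Step 5: 20 μL + 80 μL = 100 μL total → factor 100/20 = 5
Step 6: 25-fold → factor 25
Product of known-step factors = 5 × 10^5
Overall factor = 1.50 M / (240 nM) = 6.25 × 10^6
x = 6.25 × 10^6 / 5 × 10^5 = 12.5

12.5-fold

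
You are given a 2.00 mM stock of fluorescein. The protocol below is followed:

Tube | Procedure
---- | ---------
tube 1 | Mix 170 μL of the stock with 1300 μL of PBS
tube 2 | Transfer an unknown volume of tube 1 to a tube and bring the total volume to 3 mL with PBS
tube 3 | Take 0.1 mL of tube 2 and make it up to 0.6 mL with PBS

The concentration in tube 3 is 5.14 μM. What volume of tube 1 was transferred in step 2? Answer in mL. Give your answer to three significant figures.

Step 1: 170 μL + 1300 μL = 1470 μL total → factor 1470/170 = 8.6471
Step 2: v brought to 3 mL → factor = 3 mL/v
Step 3: 0.1 mL brought to 0.6 mL → factor 0.6/0.1 = 6
Product of known-step factors = 51.882
Overall factor = 2.00 mM / (5.14 μM) = 389.11
Step-2 factor = 389.11 / 51.882 = 7.4998
v = 3 mL / 7.4998 = 0.400 mL

0.400 mL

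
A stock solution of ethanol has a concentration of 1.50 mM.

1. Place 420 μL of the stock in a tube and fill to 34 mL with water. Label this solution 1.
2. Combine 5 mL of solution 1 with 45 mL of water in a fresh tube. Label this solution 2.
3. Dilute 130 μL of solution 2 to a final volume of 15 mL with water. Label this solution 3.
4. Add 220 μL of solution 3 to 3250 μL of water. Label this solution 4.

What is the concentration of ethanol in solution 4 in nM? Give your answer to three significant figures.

1.02 nM

Step 1: 420 μL brought to 34 mL → factor 34000/420 = 80.952
Step 2: 5 mL + 45 mL = 50 mL total → factor 50/5 = 10
Step 3: 130 μL brought to 15 mL → factor 15000/130 = 115.38
Step 4: 220 μL + 3250 μL = 3470 μL total → factor 3470/220 = 15.773
Overall dilution factor = 80.952 × 10 × 115.38 × 15.773 = 1.4733 × 10^6
Final = 1.50 mM / 1.4733 × 10^6 = 1.018 × 10^-6 mM = 1.02 nM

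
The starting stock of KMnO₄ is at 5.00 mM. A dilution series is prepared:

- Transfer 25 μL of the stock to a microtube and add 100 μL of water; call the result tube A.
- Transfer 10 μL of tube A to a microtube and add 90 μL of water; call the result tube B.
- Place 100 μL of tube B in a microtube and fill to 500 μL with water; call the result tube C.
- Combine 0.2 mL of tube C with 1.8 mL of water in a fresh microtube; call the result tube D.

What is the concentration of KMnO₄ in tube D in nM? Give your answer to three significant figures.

Step 1: 25 μL + 100 μL = 125 μL total → factor 125/25 = 5
Step 2: 10 μL + 90 μL = 100 μL total → factor 100/10 = 10
Step 3: 100 μL brought to 500 μL → factor 500/100 = 5
Step 4: 0.2 mL + 1.8 mL = 2 mL total → factor 2/0.2 = 10
Overall dilution factor = 5 × 10 × 5 × 10 = 2500
Final = 5.00 mM / 2500 = 0.002000 mM = 2.00 × 10^3 nM

2.00 × 10^3 nM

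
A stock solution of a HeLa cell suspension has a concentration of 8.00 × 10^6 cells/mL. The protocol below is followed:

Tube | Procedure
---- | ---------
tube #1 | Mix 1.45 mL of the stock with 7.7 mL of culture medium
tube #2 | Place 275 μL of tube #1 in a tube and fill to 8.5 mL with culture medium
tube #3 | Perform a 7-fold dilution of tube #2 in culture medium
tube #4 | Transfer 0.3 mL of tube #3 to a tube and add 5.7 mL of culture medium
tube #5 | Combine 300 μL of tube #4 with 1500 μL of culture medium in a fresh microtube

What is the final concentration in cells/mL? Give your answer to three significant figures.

48.8 cells/mL

Step 1: 1.45 mL + 7.7 mL = 9.15 mL total → factor 9.15/1.45 = 6.3103
Step 2: 275 μL brought to 8.5 mL → factor 8500/275 = 30.909
Step 3: 7-fold → factor 7
Step 4: 0.3 mL + 5.7 mL = 6 mL total → factor 6/0.3 = 20
Step 5: 300 μL + 1500 μL = 1800 μL total → factor 1800/300 = 6
Overall dilution factor = 6.3103 × 30.909 × 7 × 20 × 6 = 1.6384 × 10^5
Final = 8.00 × 10^6 cells/mL / 1.6384 × 10^5 = 48.8 cells/mL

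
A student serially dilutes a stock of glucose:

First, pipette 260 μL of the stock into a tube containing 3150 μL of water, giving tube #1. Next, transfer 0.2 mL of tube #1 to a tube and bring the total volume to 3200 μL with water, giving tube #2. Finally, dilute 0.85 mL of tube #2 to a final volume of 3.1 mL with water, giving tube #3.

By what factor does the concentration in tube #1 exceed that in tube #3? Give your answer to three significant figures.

58.4

Step 1: 260 μL + 3150 μL = 3410 μL total → factor 3410/260 = 13.115
Step 2: 0.2 mL brought to 3200 μL → factor 3.2/0.2 = 16
Step 3: 0.85 mL brought to 3.1 mL → factor 3.1/0.85 = 3.6471
Dilution factor to tube #1 = 13.115; to tube #3 = 765.32
[tube #1]/[tube #3] = (factor to tube #3)/(factor to tube #1) = 765.32/13.115 = 58.4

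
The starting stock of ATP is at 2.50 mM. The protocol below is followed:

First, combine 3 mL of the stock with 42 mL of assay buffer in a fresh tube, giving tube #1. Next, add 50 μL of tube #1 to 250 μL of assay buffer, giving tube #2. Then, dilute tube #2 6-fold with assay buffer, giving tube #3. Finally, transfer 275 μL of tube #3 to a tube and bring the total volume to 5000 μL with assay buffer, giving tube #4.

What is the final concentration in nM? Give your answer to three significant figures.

Step 1: 3 mL + 42 mL = 45 mL total → factor 45/3 = 15
Step 2: 50 μL + 250 μL = 300 μL total → factor 300/50 = 6
Step 3: 6-fold → factor 6
Step 4: 275 μL brought to 5000 μL → factor 5000/275 = 18.182
Overall dilution factor = 15 × 6 × 6 × 18.182 = 9818.2
Final = 2.50 mM / 9818.2 = 0.0002546 mM = 255 nM

255 nM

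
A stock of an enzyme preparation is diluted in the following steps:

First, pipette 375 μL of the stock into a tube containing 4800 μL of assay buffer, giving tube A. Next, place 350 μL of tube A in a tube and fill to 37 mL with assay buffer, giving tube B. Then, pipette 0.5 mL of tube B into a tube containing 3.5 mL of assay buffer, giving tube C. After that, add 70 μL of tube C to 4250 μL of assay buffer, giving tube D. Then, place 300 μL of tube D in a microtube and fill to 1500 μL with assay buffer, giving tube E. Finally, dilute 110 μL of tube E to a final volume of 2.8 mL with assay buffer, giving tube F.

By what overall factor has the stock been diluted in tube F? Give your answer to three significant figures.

Step 1: 375 μL + 4800 μL = 5175 μL total → factor 5175/375 = 13.8
Step 2: 350 μL brought to 37 mL → factor 37000/350 = 105.71
Step 3: 0.5 mL + 3.5 mL = 4 mL total → factor 4/0.5 = 8
Step 4: 70 μL + 4250 μL = 4320 μL total → factor 4320/70 = 61.714
Step 5: 300 μL brought to 1500 μL → factor 1500/300 = 5
Step 6: 110 μL brought to 2.8 mL → factor 2800/110 = 25.455
Overall dilution factor = 13.8 × 105.71 × 8 × 61.714 × 5 × 25.455 = 9.1669 × 10^7

9.17 × 10^7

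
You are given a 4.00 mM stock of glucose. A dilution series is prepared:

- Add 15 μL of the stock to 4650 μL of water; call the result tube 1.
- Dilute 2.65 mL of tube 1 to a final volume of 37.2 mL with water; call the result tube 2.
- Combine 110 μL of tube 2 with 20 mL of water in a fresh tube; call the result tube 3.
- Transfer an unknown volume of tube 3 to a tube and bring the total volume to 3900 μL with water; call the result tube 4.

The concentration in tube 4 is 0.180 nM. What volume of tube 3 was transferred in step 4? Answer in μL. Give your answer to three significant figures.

140 μL

Step 1: 15 μL + 4650 μL = 4665 μL total → factor 4665/15 = 311
Step 2: 2.65 mL brought to 37.2 mL → factor 37.2/2.65 = 14.038
Step 3: 110 μL + 20 mL = 20110 μL total → factor 20110/110 = 182.82
Step 4: v brought to 3900 μL → factor = 3900 μL/v
Product of known-step factors = 7.9814 × 10^5
Overall factor = 4.00 mM / (0.180 nM) = 2.2222 × 10^7
Step-4 factor = 2.2222 × 10^7 / 7.9814 × 10^5 = 27.843
v = 3900 μL / 27.843 = 140 μL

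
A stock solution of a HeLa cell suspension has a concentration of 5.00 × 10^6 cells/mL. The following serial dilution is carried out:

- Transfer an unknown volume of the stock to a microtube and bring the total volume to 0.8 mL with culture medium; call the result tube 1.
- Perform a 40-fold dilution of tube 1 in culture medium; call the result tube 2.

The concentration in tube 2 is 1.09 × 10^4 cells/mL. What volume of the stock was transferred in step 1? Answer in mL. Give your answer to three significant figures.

Step 1: v brought to 0.8 mL → factor = 0.8 mL/v
Step 2: 40-fold → factor 40
Product of known-step factors = 40
Overall factor = 5.00 × 10^6 cells/mL / (1.09 × 10^4 cells/mL) = 458.72
Step-1 factor = 458.72 / 40 = 11.468
v = 0.8 mL / 11.468 = 0.0698 mL

0.0698 mL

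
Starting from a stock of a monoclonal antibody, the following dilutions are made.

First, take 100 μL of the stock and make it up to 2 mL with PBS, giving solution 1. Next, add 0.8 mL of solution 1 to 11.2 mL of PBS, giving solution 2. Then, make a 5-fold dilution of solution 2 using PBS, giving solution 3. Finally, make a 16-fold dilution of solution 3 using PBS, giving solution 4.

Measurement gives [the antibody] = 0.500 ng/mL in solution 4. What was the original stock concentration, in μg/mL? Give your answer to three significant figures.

12.0 μg/mL

Step 1: 100 μL brought to 2 mL → factor 2000/100 = 20
Step 2: 0.8 mL + 11.2 mL = 12 mL total → factor 12/0.8 = 15
Step 3: 5-fold → factor 5
Step 4: 16-fold → factor 16
Overall dilution factor = 20 × 15 × 5 × 16 = 24000
Stock = 0.500 ng/mL × 24000 = 1.200 × 10^4 ng/mL = 12.0 μg/mL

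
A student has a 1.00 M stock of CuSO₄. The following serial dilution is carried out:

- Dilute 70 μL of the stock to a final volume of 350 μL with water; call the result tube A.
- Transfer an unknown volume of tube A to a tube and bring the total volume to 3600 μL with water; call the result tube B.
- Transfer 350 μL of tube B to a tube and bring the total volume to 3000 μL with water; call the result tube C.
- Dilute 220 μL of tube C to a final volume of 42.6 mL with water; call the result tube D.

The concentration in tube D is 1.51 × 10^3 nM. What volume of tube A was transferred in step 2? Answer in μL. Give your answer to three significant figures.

45.1 μL

Step 1: 70 μL brought to 350 μL → factor 350/70 = 5
Step 2: v brought to 3600 μL → factor = 3600 μL/v
Step 3: 350 μL brought to 3000 μL → factor 3000/350 = 8.5714
Step 4: 220 μL brought to 42.6 mL → factor 42600/220 = 193.64
Product of known-step factors = 8298.7
Overall factor = 1.00 M / (1.51 × 10^3 nM) = 6.6225 × 10^5
Step-2 factor = 6.6225 × 10^5 / 8298.7 = 79.802
v = 3600 μL / 79.802 = 45.1 μL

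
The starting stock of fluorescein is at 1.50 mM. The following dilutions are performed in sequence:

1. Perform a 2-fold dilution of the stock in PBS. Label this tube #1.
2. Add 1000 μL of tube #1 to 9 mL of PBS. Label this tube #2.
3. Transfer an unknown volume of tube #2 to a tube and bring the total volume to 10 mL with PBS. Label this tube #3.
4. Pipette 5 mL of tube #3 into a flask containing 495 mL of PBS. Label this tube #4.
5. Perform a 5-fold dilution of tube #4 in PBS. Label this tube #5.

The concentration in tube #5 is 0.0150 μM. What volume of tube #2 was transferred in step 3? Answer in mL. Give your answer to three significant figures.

1.00 mL

Step 1: 2-fold → factor 2
Step 2: 1000 μL + 9 mL = 10000 μL total → factor 10000/1000 = 10
Step 3: v brought to 10 mL → factor = 10 mL/v
Step 4: 5 mL + 495 mL = 500 mL total → factor 500/5 = 100
Step 5: 5-fold → factor 5
Product of known-step factors = 10000
Overall factor = 1.50 mM / (0.0150 μM) = 1 × 10^5
Step-3 factor = 1 × 10^5 / 10000 = 10
v = 10 mL / 10 = 1.00 mL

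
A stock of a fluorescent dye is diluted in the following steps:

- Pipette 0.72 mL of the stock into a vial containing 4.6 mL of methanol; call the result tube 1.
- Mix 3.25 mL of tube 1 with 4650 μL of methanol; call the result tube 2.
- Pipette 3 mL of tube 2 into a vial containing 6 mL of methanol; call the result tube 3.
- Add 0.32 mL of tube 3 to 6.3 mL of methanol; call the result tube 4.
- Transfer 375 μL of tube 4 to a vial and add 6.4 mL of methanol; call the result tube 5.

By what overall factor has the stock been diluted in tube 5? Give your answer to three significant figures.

2.01 × 10^4

Step 1: 0.72 mL + 4.6 mL = 5.32 mL total → factor 5.32/0.72 = 7.3889
Step 2: 3.25 mL + 4650 μL = 7.9 mL total → factor 7.9/3.25 = 2.4308
Step 3: 3 mL + 6 mL = 9 mL total → factor 9/3 = 3
Step 4: 0.32 mL + 6.3 mL = 6.62 mL total → factor 6.62/0.32 = 20.688
Step 5: 375 μL + 6.4 mL = 6775 μL total → factor 6775/375 = 18.067
Overall dilution factor = 7.3889 × 2.4308 × 3 × 20.688 × 18.067 = 20139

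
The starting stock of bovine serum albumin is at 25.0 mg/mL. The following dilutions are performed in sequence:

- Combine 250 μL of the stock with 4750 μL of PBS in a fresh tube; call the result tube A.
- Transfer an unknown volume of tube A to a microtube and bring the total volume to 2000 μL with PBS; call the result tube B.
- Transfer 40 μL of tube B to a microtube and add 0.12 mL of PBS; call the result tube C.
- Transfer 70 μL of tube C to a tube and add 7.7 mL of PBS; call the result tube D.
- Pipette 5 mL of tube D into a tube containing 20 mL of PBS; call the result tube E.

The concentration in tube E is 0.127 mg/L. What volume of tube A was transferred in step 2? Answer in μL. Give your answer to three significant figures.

Step 1: 250 μL + 4750 μL = 5000 μL total → factor 5000/250 = 20
Step 2: v brought to 2000 μL → factor = 2000 μL/v
Step 3: 40 μL + 0.12 mL = 160 μL total → factor 160/40 = 4
Step 4: 70 μL + 7.7 mL = 7770 μL total → factor 7770/70 = 111
Step 5: 5 mL + 20 mL = 25 mL total → factor 25/5 = 5
Product of known-step factors = 44400
Overall factor = 25.0 mg/mL / (0.127 mg/L) = 1.9685 × 10^5
Step-2 factor = 1.9685 × 10^5 / 44400 = 4.4336
v = 2000 μL / 4.4336 = 451 μL

451 μL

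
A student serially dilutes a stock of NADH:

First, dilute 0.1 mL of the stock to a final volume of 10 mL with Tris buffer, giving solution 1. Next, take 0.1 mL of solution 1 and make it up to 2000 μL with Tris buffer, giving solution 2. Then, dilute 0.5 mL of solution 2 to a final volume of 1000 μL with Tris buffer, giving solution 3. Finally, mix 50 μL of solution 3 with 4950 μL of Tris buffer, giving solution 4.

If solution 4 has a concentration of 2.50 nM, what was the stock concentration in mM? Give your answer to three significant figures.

1.00 mM

Step 1: 0.1 mL brought to 10 mL → factor 10/0.1 = 100
Step 2: 0.1 mL brought to 2000 μL → factor 2/0.1 = 20
Step 3: 0.5 mL brought to 1000 μL → factor 1/0.5 = 2
Step 4: 50 μL + 4950 μL = 5000 μL total → factor 5000/50 = 100
Overall dilution factor = 100 × 20 × 2 × 100 = 4 × 10^5
Stock = 2.50 nM × 4 × 10^5 = 1.000 × 10^6 nM = 1.00 mM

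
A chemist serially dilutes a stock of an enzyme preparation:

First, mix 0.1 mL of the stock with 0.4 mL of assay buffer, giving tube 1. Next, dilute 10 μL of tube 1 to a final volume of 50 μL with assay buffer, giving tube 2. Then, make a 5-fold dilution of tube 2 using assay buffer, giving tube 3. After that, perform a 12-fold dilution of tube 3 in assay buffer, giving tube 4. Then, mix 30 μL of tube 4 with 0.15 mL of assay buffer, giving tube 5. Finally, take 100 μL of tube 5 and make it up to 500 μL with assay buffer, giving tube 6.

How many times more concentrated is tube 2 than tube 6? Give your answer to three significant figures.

Step 1: 0.1 mL + 0.4 mL = 0.5 mL total → factor 0.5/0.1 = 5
Step 2: 10 μL brought to 50 μL → factor 50/10 = 5
Step 3: 5-fold → factor 5
Step 4: 12-fold → factor 12
Step 5: 30 μL + 0.15 mL = 180 μL total → factor 180/30 = 6
Step 6: 100 μL brought to 500 μL → factor 500/100 = 5
Dilution factor to tube 2 = 25; to tube 6 = 45000
[tube 2]/[tube 6] = (factor to tube 6)/(factor to tube 2) = 45000/25 = 1.80 × 10^3

1.80 × 10^3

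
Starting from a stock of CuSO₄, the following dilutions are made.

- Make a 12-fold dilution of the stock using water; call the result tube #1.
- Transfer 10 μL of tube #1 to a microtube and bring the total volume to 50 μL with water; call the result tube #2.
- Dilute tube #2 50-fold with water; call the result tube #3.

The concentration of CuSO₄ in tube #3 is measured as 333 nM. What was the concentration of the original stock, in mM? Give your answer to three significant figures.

0.999 mM

Step 1: 12-fold → factor 12
Step 2: 10 μL brought to 50 μL → factor 50/10 = 5
Step 3: 50-fold → factor 50
Overall dilution factor = 12 × 5 × 50 = 3000
Stock = 333 nM × 3000 = 9.990 × 10^5 nM = 0.999 mM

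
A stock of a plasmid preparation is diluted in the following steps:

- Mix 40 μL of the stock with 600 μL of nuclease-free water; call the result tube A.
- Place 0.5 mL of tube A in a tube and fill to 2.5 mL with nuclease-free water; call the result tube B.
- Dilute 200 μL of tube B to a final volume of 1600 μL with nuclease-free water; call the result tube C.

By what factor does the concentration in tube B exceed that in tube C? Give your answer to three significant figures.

8.00

Step 1: 40 μL + 600 μL = 640 μL total → factor 640/40 = 16
Step 2: 0.5 mL brought to 2.5 mL → factor 2.5/0.5 = 5
Step 3: 200 μL brought to 1600 μL → factor 1600/200 = 8
Dilution factor to tube B = 80; to tube C = 640
[tube B]/[tube C] = (factor to tube C)/(factor to tube B) = 640/80 = 8.00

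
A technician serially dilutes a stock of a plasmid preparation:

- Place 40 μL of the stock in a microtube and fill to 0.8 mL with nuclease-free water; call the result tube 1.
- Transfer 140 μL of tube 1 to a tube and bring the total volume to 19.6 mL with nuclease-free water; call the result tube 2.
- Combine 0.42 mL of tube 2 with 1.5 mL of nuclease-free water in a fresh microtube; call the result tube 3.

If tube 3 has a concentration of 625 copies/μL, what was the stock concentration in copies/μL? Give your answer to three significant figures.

8.00 × 10^6 copies/μL

Step 1: 40 μL brought to 0.8 mL → factor 800/40 = 20
Step 2: 140 μL brought to 19.6 mL → factor 19600/140 = 140
Step 3: 0.42 mL + 1.5 mL = 1.92 mL total → factor 1.92/0.42 = 4.5714
Overall dilution factor = 20 × 140 × 4.5714 = 12800
Stock = 625 copies/μL × 12800 = 8.00 × 10^6 copies/μL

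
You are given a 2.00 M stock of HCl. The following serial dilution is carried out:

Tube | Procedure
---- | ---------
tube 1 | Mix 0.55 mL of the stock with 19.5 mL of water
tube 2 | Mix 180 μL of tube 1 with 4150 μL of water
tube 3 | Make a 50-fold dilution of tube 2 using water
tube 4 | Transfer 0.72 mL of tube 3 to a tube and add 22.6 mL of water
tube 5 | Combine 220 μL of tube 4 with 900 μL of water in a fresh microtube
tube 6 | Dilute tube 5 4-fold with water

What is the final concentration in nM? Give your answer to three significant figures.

69.2 nM

Step 1: 0.55 mL + 19.5 mL = 20.05 mL total → factor 20.05/0.55 = 36.455
Step 2: 180 μL + 4150 μL = 4330 μL total → factor 4330/180 = 24.056
Step 3: 50-fold → factor 50
Step 4: 0.72 mL + 22.6 mL = 23.32 mL total → factor 23.32/0.72 = 32.389
Step 5: 220 μL + 900 μL = 1120 μL total → factor 1120/220 = 5.0909
Step 6: 4-fold → factor 4
Overall dilution factor = 36.455 × 24.056 × 50 × 32.389 × 5.0909 × 4 = 2.8919 × 10^7
Final = 2.00 M / 2.8919 × 10^7 = 6.916 × 10^-8 M = 69.2 nM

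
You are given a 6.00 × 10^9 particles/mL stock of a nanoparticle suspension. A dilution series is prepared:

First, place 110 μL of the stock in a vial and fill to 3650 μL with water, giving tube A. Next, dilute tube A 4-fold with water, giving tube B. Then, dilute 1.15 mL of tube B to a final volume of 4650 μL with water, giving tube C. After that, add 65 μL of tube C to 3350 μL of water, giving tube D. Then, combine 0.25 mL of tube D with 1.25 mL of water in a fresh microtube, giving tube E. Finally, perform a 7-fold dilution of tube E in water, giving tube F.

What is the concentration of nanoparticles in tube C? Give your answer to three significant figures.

1.12 × 10^7 particles/mL

Step 1: 110 μL brought to 3650 μL → factor 3650/110 = 33.182
Step 2: 4-fold → factor 4
Step 3: 1.15 mL brought to 4650 μL → factor 4.65/1.15 = 4.0435
Dilution factor through tube C = 33.182 × 4 × 4.0435 = 536.68
[tube C] = 6.00 × 10^9 particles/mL / 536.68 = 1.12 × 10^7 particles/mL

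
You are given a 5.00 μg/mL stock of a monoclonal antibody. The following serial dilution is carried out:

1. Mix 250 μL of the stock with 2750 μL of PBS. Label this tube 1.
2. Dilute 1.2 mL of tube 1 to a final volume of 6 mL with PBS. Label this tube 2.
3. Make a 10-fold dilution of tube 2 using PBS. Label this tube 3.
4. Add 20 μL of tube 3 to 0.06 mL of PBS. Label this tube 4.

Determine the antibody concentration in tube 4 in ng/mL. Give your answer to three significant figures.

Step 1: 250 μL + 2750 μL = 3000 μL total → factor 3000/250 = 12
Step 2: 1.2 mL brought to 6 mL → factor 6/1.2 = 5
Step 3: 10-fold → factor 10
Step 4: 20 μL + 0.06 mL = 80 μL total → factor 80/20 = 4
Overall dilution factor = 12 × 5 × 10 × 4 = 2400
Final = 5.00 μg/mL / 2400 = 0.002083 μg/mL = 2.08 ng/mL

2.08 ng/mL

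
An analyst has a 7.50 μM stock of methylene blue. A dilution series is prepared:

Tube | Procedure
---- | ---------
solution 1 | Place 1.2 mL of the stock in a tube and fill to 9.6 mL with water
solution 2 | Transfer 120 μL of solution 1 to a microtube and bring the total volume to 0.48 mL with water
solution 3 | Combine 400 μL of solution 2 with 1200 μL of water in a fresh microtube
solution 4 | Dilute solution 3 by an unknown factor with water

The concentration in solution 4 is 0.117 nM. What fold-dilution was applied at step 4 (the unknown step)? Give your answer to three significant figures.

501-fold

Step 1: 1.2 mL brought to 9.6 mL → factor 9.6/1.2 = 8
Step 2: 120 μL brought to 0.48 mL → factor 480/120 = 4
Step 3: 400 μL + 1200 μL = 1600 μL total → factor 1600/400 = 4
Step 4: unknown factor x
Product of known-step factors = 128
Overall factor = 7.50 μM / (0.117 nM) = 64103
x = 64103 / 128 = 501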